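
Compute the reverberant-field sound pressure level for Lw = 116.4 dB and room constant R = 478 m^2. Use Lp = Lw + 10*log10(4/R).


4/R = 4/478 = 0.0083682
Lp = 116.4 + 10*log10(0.0083682) = 95.626 dB


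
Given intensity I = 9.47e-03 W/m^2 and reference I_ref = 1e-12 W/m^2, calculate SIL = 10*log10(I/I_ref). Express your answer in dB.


I / I_ref = 9.47e-03 / 1e-12 = 9.47e+09
SIL = 10 * log10(9.47e+09) = 99.763 dB


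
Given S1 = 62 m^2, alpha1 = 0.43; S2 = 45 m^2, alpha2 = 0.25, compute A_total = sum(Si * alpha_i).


62 * 0.43 = 26.66
45 * 0.25 = 11.25
A_total = 26.66 + 11.25 = 37.91 m^2


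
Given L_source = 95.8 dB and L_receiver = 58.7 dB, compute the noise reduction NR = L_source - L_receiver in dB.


NR = L_source - L_receiver (difference between source and receiving room levels)
NR = 95.8 - 58.7 = 37.1 dB


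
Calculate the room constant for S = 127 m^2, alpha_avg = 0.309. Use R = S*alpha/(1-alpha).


R = 127 * 0.309 / (1 - 0.309) = 56.792 m^2


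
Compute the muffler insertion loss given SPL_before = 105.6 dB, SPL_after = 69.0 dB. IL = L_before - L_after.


Insertion loss = SPL without muffler - SPL with muffler
IL = 105.6 - 69.0 = 36.6 dB


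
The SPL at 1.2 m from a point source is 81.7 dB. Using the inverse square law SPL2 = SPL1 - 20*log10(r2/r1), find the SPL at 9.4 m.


r2/r1 = 9.4/1.2 = 7.83333
Correction = 20*log10(7.83333) = 17.8789 dB
SPL2 = 81.7 - 17.8789 = 63.821 dB


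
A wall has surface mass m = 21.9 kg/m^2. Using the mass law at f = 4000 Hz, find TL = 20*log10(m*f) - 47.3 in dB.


m * f = 21.9 * 4000 = 87600
20*log10(87600) = 98.8501 dB
TL = 98.8501 - 47.3 = 51.55 dB


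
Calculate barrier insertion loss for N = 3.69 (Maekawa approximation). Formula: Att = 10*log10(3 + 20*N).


3 + 20*N = 3 + 20*3.69 = 76.8
Att = 10*log10(76.8) = 18.854 dB


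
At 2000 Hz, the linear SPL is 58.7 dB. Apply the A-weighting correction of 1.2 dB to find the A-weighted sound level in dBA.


A-weighting table: 2000 Hz -> 1.2 dB correction
SPL_A = SPL + correction = 58.7 + (1.2) = 59.9 dBA


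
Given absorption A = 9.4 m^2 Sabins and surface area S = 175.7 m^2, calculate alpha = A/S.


Absorption coefficient = absorbed power / incident power
alpha = A / S = 9.4 / 175.7 = 0.0535


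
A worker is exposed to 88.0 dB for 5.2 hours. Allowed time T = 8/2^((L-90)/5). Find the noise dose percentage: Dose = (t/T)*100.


T_allowed = 8 / 2^((88.0 - 90)/5) = 10.5561 hr
Dose = 5.2 / 10.5561 * 100 = 49.261 %


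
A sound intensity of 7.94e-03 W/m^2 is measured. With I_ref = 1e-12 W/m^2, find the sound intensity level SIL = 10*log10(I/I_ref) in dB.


I / I_ref = 7.94e-03 / 1e-12 = 7.94e+09
SIL = 10 * log10(7.94e+09) = 98.998 dB


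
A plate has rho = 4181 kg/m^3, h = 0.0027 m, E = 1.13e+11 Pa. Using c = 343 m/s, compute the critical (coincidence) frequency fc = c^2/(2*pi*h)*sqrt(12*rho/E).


12*rho/E = 12*4181/1.13e+11 = 4.44e-07
sqrt(12*rho/E) = sqrt(4.44e-07) = 0.000666333
c^2/(2*pi*h) = 343^2/(2*pi*0.0027) = 6.93497e+06
fc = 6.93497e+06 * 0.000666333 = 4621 Hz


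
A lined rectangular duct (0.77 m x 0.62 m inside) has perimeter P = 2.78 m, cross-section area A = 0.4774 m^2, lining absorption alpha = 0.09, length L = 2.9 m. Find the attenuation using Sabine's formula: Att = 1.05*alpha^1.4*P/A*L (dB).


alpha^1.4 = 0.09^1.4 = 0.034351
Attenuation rate = 1.05 * alpha^1.4 * P / A
= 1.05 * 0.034351 * 2.78 / 0.4774 = 0.210035 dB/m
Total Att = 0.210035 * 2.9 = 0.6091 dB


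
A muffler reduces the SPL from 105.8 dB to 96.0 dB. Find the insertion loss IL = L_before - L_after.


Insertion loss = SPL without muffler - SPL with muffler
IL = 105.8 - 96.0 = 9.8 dB


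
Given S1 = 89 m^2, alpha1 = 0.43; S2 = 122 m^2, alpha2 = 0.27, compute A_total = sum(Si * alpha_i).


89 * 0.43 = 38.27
122 * 0.27 = 32.94
A_total = 38.27 + 32.94 = 71.21 m^2


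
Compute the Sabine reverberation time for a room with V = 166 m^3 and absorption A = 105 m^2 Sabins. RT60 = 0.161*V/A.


RT60 = 0.161 * 166 / 105 = 0.25453 s


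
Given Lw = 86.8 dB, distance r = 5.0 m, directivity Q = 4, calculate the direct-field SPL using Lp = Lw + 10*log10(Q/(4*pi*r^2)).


4*pi*r^2 = 4*pi*5.0^2 = 314.159 m^2
Q / (4*pi*r^2) = 4 / 314.159 = 0.0127324
Lp = 86.8 + 10*log10(0.0127324) = 67.849 dB


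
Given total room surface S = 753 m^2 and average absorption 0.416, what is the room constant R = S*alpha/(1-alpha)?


R = 753 * 0.416 / (1 - 0.416) = 536.38 m^2


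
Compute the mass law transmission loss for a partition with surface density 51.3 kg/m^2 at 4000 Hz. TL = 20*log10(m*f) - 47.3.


m * f = 51.3 * 4000 = 205200
20*log10(205200) = 106.244 dB
TL = 106.244 - 47.3 = 58.944 dB


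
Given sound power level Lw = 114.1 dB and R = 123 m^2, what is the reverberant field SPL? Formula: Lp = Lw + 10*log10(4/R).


4/R = 4/123 = 0.0325203
Lp = 114.1 + 10*log10(0.0325203) = 99.222 dB


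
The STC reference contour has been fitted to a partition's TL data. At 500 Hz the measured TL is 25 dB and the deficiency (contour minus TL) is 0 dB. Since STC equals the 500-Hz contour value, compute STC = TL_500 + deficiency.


By ASTM E413, STC = value of the fitted reference contour at 500 Hz.
Contour value at 500 Hz = TL_500 + deficiency = 25 + 0 = 25
STC = 25


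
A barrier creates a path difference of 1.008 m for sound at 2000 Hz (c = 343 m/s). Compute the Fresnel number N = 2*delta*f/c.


N = 2*delta*f/c = 2*delta/lambda, where lambda = c/f
lambda = 343 / 2000 = 0.1715 m
N = 2 * 1.008 / 0.1715 = 11.755


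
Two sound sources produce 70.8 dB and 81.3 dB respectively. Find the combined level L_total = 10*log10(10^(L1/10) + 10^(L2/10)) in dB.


10^(70.8/10) = 1.20226e+07
10^(81.3/10) = 1.34896e+08
Sum = 1.20226e+07 + 1.34896e+08 = 1.46919e+08
L_total = 10*log10(1.46919e+08) = 81.671 dB


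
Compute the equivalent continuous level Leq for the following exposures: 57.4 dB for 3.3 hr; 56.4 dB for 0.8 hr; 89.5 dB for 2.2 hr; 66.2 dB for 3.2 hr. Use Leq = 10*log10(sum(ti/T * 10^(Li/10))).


T_total = 3.3 + 0.8 + 2.2 + 3.2 = 9.5 hr
(3.3/9.5) * 10^(57.4/10) = 190893
(0.8/9.5) * 10^(56.4/10) = 36759.2
(2.2/9.5) * 10^(89.5/10) = 2.06395e+08
(3.2/9.5) * 10^(66.2/10) = 1.40419e+06
Sum = 190893 + 36759.2 + 2.06395e+08 + 1.40419e+06 = 2.08027e+08
Leq = 10*log10(2.08027e+08) = 83.181 dB


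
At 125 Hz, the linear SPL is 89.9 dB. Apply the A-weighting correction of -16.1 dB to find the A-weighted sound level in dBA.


A-weighting table: 125 Hz -> -16.1 dB correction
SPL_A = SPL + correction = 89.9 + (-16.1) = 73.8 dBA


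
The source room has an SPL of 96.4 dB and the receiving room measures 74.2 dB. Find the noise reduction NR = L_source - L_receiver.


NR = L_source - L_receiver (difference between source and receiving room levels)
NR = 96.4 - 74.2 = 22.2 dB


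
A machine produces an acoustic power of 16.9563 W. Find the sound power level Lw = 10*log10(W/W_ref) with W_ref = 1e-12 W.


W / W_ref = 16.9563 / 1e-12 = 1.69563e+13
Lw = 10 * log10(1.69563e+13) = 132.29 dB


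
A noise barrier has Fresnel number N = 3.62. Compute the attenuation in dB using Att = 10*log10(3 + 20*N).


3 + 20*N = 3 + 20*3.62 = 75.4
Att = 10*log10(75.4) = 18.774 dB


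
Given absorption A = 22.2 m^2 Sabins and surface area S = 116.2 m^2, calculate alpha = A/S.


Absorption coefficient = absorbed power / incident power
alpha = A / S = 22.2 / 116.2 = 0.19105


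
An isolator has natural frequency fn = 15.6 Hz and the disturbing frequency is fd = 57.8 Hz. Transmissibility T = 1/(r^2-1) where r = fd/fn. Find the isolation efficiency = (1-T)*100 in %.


r = 57.8 / 15.6 = 3.70513
r^2 - 1 = 3.70513^2 - 1 = 12.728
T = 1/12.728 = 0.0785669
Efficiency = (1 - 0.0785669)*100 = 92.143 %


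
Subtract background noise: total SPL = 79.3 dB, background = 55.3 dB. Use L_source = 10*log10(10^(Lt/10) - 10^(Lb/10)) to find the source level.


10^(79.3/10) = 8.51138e+07
10^(55.3/10) = 338844
Difference = 8.51138e+07 - 338844 = 8.4775e+07
L_source = 10*log10(8.4775e+07) = 79.283 dB


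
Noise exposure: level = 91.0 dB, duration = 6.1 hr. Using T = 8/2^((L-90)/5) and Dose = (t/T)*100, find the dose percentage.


T_allowed = 8 / 2^((91.0 - 90)/5) = 6.9644 hr
Dose = 6.1 / 6.9644 * 100 = 87.588 %


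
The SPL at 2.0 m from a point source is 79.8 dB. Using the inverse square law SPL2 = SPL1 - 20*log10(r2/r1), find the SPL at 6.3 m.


r2/r1 = 6.3/2.0 = 3.15
Correction = 20*log10(3.15) = 9.96621 dB
SPL2 = 79.8 - 9.96621 = 69.834 dB


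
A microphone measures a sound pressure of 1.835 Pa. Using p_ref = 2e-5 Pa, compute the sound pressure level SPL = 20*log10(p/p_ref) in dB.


p / p_ref = 1.835 / 2e-5 = 91750
SPL = 20 * log10(91750) = 99.252 dB


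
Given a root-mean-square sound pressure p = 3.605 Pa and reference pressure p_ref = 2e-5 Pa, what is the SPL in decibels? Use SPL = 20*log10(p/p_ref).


p / p_ref = 3.605 / 2e-5 = 180250
SPL = 20 * log10(180250) = 105.12 dB


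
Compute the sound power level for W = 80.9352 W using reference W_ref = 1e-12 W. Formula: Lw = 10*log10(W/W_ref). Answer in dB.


W / W_ref = 80.9352 / 1e-12 = 8.09352e+13
Lw = 10 * log10(8.09352e+13) = 139.08 dB


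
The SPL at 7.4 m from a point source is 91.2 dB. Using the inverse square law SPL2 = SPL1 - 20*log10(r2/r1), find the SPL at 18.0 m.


r2/r1 = 18.0/7.4 = 2.43243
Correction = 20*log10(2.43243) = 7.72081 dB
SPL2 = 91.2 - 7.72081 = 83.479 dB


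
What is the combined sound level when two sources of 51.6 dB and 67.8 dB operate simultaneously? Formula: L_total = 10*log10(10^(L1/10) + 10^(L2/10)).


10^(51.6/10) = 144544
10^(67.8/10) = 6.0256e+06
Sum = 144544 + 6.0256e+06 = 6.17014e+06
L_total = 10*log10(6.17014e+06) = 67.903 dB


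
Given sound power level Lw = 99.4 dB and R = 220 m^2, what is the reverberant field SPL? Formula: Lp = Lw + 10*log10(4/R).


4/R = 4/220 = 0.0181818
Lp = 99.4 + 10*log10(0.0181818) = 81.996 dB


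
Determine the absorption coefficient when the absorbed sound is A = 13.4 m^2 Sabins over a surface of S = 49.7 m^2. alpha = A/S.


Absorption coefficient = absorbed power / incident power
alpha = A / S = 13.4 / 49.7 = 0.26962


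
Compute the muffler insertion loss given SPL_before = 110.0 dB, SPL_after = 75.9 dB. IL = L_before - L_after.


Insertion loss = SPL without muffler - SPL with muffler
IL = 110.0 - 75.9 = 34.1 dB


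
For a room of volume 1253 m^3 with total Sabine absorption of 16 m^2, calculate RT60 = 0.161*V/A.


RT60 = 0.161 * 1253 / 16 = 12.608 s


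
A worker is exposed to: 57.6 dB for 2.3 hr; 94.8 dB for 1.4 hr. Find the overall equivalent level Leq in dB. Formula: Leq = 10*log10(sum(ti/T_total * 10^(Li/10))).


T_total = 2.3 + 1.4 = 3.7 hr
(2.3/3.7) * 10^(57.6/10) = 357706
(1.4/3.7) * 10^(94.8/10) = 1.14268e+09
Sum = 357706 + 1.14268e+09 = 1.14304e+09
Leq = 10*log10(1.14304e+09) = 90.581 dB


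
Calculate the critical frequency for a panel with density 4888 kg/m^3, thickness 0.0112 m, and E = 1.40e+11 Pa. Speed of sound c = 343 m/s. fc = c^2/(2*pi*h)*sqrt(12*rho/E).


12*rho/E = 12*4888/1.40e+11 = 4.18971e-07
sqrt(12*rho/E) = sqrt(4.18971e-07) = 0.00064728
c^2/(2*pi*h) = 343^2/(2*pi*0.0112) = 1.67182e+06
fc = 1.67182e+06 * 0.00064728 = 1082.1 Hz


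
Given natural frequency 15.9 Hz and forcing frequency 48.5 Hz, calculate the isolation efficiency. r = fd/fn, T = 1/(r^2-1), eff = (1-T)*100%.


r = 48.5 / 15.9 = 3.05031
r^2 - 1 = 3.05031^2 - 1 = 8.30439
T = 1/8.30439 = 0.120418
Efficiency = (1 - 0.120418)*100 = 87.958 %


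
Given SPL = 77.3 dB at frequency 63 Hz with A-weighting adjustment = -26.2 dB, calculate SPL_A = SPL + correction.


A-weighting table: 63 Hz -> -26.2 dB correction
SPL_A = SPL + correction = 77.3 + (-26.2) = 51.1 dBA


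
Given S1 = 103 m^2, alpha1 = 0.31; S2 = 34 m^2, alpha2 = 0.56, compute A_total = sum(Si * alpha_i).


103 * 0.31 = 31.93
34 * 0.56 = 19.04
A_total = 31.93 + 19.04 = 50.97 m^2


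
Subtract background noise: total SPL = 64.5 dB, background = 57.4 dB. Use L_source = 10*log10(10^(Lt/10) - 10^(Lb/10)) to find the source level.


10^(64.5/10) = 2.81838e+06
10^(57.4/10) = 549541
Difference = 2.81838e+06 - 549541 = 2.26884e+06
L_source = 10*log10(2.26884e+06) = 63.558 dB


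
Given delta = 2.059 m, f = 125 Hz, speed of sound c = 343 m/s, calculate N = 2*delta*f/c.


N = 2*delta*f/c = 2*delta/lambda, where lambda = c/f
lambda = 343 / 125 = 2.744 m
N = 2 * 2.059 / 2.744 = 1.5007


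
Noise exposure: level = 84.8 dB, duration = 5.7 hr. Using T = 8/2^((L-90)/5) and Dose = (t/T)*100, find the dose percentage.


T_allowed = 8 / 2^((84.8 - 90)/5) = 16.4498 hr
Dose = 5.7 / 16.4498 * 100 = 34.651 %


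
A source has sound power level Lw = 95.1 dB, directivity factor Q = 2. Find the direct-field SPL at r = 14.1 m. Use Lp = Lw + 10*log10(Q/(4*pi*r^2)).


4*pi*r^2 = 4*pi*14.1^2 = 2498.32 m^2
Q / (4*pi*r^2) = 2 / 2498.32 = 0.000800538
Lp = 95.1 + 10*log10(0.000800538) = 64.134 dB


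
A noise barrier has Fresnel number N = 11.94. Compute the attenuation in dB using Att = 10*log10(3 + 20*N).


3 + 20*N = 3 + 20*11.94 = 241.8
Att = 10*log10(241.8) = 23.835 dB


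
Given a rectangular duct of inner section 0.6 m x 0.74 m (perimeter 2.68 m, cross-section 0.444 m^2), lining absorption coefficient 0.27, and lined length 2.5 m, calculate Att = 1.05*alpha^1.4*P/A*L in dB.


alpha^1.4 = 0.27^1.4 = 0.159922
Attenuation rate = 1.05 * alpha^1.4 * P / A
= 1.05 * 0.159922 * 2.68 / 0.444 = 1.01356 dB/m
Total Att = 1.01356 * 2.5 = 2.5339 dB


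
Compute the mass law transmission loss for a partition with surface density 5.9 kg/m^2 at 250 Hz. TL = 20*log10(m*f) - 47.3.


m * f = 5.9 * 250 = 1475
20*log10(1475) = 63.3758 dB
TL = 63.3758 - 47.3 = 16.076 dB


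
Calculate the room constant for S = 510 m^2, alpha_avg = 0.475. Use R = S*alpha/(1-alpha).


R = 510 * 0.475 / (1 - 0.475) = 461.43 m^2


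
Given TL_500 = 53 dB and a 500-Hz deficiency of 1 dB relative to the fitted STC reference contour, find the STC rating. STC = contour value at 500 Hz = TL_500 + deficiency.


By ASTM E413, STC = value of the fitted reference contour at 500 Hz.
Contour value at 500 Hz = TL_500 + deficiency = 53 + 1 = 54
STC = 54


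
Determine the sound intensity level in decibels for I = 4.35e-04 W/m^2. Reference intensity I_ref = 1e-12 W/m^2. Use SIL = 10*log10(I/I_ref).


I / I_ref = 4.35e-04 / 1e-12 = 4.35e+08
SIL = 10 * log10(4.35e+08) = 86.385 dB


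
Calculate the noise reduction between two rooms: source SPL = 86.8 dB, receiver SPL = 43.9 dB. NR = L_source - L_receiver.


NR = L_source - L_receiver (difference between source and receiving room levels)
NR = 86.8 - 43.9 = 42.9 dB


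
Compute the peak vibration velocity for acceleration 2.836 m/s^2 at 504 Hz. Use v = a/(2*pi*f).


omega = 2*pi*f = 2*pi*504 = 3166.73 rad/s
v = a / omega = 2.836 / 3166.73 = 0.00089556 m/s


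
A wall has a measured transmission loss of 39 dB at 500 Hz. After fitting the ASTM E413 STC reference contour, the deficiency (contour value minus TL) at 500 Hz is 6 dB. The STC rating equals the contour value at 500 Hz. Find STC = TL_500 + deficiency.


By ASTM E413, STC = value of the fitted reference contour at 500 Hz.
Contour value at 500 Hz = TL_500 + deficiency = 39 + 6 = 45
STC = 45


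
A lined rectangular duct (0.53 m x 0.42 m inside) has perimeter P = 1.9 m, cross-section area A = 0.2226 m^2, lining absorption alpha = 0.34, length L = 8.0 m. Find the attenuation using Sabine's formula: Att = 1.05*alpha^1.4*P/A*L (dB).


alpha^1.4 = 0.34^1.4 = 0.220836
Attenuation rate = 1.05 * alpha^1.4 * P / A
= 1.05 * 0.220836 * 1.9 / 0.2226 = 1.97919 dB/m
Total Att = 1.97919 * 8.0 = 15.834 dB


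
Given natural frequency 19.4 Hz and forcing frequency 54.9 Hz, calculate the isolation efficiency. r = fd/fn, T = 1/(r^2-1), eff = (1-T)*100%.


r = 54.9 / 19.4 = 2.8299
r^2 - 1 = 2.8299^2 - 1 = 7.00833
T = 1/7.00833 = 0.142687
Efficiency = (1 - 0.142687)*100 = 85.731 %


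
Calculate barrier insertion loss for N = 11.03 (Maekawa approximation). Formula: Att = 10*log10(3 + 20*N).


3 + 20*N = 3 + 20*11.03 = 223.6
Att = 10*log10(223.6) = 23.495 dB


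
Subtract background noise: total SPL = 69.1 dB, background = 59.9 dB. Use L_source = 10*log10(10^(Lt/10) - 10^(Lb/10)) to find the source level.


10^(69.1/10) = 8.12831e+06
10^(59.9/10) = 977237
Difference = 8.12831e+06 - 977237 = 7.15107e+06
L_source = 10*log10(7.15107e+06) = 68.544 dB


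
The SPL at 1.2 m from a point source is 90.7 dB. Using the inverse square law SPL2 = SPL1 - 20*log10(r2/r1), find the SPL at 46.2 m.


r2/r1 = 46.2/1.2 = 38.5
Correction = 20*log10(38.5) = 31.7092 dB
SPL2 = 90.7 - 31.7092 = 58.991 dB


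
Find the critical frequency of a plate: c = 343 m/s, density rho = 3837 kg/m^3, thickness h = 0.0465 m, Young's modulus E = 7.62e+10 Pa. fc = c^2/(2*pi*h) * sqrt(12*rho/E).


12*rho/E = 12*3837/7.62e+10 = 6.04252e-07
sqrt(12*rho/E) = sqrt(6.04252e-07) = 0.000777336
c^2/(2*pi*h) = 343^2/(2*pi*0.0465) = 402676
fc = 402676 * 0.000777336 = 313.01 Hz


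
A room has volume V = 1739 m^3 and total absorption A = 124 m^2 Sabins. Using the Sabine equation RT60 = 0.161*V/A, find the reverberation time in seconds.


RT60 = 0.161 * 1739 / 124 = 2.2579 s


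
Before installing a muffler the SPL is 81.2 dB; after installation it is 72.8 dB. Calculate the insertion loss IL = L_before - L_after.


Insertion loss = SPL without muffler - SPL with muffler
IL = 81.2 - 72.8 = 8.4 dB


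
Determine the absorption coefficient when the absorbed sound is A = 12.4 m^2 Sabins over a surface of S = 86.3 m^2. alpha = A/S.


Absorption coefficient = absorbed power / incident power
alpha = A / S = 12.4 / 86.3 = 0.14368


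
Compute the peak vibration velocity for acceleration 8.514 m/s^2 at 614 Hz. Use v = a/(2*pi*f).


omega = 2*pi*f = 2*pi*614 = 3857.88 rad/s
v = a / omega = 8.514 / 3857.88 = 0.0022069 m/s


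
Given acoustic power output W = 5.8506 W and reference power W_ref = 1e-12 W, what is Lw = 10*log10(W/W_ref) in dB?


W / W_ref = 5.8506 / 1e-12 = 5.8506e+12
Lw = 10 * log10(5.8506e+12) = 127.67 dB


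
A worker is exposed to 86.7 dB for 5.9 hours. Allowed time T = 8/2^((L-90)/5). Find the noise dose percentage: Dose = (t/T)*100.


T_allowed = 8 / 2^((86.7 - 90)/5) = 12.6407 hr
Dose = 5.9 / 12.6407 * 100 = 46.675 %


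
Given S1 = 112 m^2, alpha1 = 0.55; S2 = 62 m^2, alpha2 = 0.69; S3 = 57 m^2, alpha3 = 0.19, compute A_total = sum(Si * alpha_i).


112 * 0.55 = 61.6
62 * 0.69 = 42.78
57 * 0.19 = 10.83
A_total = 61.6 + 42.78 + 10.83 = 115.21 m^2


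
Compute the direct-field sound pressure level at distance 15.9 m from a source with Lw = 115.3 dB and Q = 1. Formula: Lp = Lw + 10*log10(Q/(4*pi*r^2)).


4*pi*r^2 = 4*pi*15.9^2 = 3176.9 m^2
Q / (4*pi*r^2) = 1 / 3176.9 = 0.000314772
Lp = 115.3 + 10*log10(0.000314772) = 80.28 dB


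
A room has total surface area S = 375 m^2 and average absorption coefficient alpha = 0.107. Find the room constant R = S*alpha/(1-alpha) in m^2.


R = 375 * 0.107 / (1 - 0.107) = 44.933 m^2


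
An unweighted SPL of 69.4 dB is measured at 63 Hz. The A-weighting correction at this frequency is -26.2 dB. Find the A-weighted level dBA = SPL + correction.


A-weighting table: 63 Hz -> -26.2 dB correction
SPL_A = SPL + correction = 69.4 + (-26.2) = 43.2 dBA


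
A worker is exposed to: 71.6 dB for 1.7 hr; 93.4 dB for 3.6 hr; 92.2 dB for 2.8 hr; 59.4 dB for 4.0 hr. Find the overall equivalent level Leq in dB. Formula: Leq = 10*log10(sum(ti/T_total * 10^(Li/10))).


T_total = 1.7 + 3.6 + 2.8 + 4.0 = 12.1 hr
(1.7/12.1) * 10^(71.6/10) = 2.03078e+06
(3.6/12.1) * 10^(93.4/10) = 6.50904e+08
(2.8/12.1) * 10^(92.2/10) = 3.84037e+08
(4.0/12.1) * 10^(59.4/10) = 287922
Sum = 2.03078e+06 + 6.50904e+08 + 3.84037e+08 + 287922 = 1.03726e+09
Leq = 10*log10(1.03726e+09) = 90.159 dB


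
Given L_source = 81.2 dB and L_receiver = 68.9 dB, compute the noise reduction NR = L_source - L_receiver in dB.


NR = L_source - L_receiver (difference between source and receiving room levels)
NR = 81.2 - 68.9 = 12.3 dB


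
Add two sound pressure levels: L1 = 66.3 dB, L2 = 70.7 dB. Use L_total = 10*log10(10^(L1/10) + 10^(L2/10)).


10^(66.3/10) = 4.2658e+06
10^(70.7/10) = 1.1749e+07
Sum = 4.2658e+06 + 1.1749e+07 = 1.60148e+07
L_total = 10*log10(1.60148e+07) = 72.045 dB


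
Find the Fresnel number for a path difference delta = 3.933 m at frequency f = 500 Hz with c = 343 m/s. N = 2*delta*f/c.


N = 2*delta*f/c = 2*delta/lambda, where lambda = c/f
lambda = 343 / 500 = 0.686 m
N = 2 * 3.933 / 0.686 = 11.466


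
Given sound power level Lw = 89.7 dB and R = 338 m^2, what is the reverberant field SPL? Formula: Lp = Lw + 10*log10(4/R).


4/R = 4/338 = 0.0118343
Lp = 89.7 + 10*log10(0.0118343) = 70.431 dB


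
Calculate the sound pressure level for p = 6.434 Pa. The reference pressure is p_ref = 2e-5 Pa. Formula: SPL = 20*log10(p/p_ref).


p / p_ref = 6.434 / 2e-5 = 321700
SPL = 20 * log10(321700) = 110.15 dB


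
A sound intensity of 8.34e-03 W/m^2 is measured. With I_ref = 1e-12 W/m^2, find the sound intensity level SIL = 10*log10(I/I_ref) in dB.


I / I_ref = 8.34e-03 / 1e-12 = 8.34e+09
SIL = 10 * log10(8.34e+09) = 99.212 dB


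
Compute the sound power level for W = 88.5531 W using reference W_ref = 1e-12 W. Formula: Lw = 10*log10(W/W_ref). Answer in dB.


W / W_ref = 88.5531 / 1e-12 = 8.85531e+13
Lw = 10 * log10(8.85531e+13) = 139.47 dB


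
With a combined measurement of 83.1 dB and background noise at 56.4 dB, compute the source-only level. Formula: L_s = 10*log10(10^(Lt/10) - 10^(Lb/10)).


10^(83.1/10) = 2.04174e+08
10^(56.4/10) = 436516
Difference = 2.04174e+08 - 436516 = 2.03737e+08
L_source = 10*log10(2.03737e+08) = 83.091 dB


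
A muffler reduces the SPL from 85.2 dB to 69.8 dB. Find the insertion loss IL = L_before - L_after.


Insertion loss = SPL without muffler - SPL with muffler
IL = 85.2 - 69.8 = 15.4 dB


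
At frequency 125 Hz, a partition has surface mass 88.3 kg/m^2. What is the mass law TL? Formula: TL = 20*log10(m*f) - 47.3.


m * f = 88.3 * 125 = 11037.5
20*log10(11037.5) = 80.8574 dB
TL = 80.8574 - 47.3 = 33.557 dB


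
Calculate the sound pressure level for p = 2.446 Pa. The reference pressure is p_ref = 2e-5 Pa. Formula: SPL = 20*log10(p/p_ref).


p / p_ref = 2.446 / 2e-5 = 122300
SPL = 20 * log10(122300) = 101.75 dB


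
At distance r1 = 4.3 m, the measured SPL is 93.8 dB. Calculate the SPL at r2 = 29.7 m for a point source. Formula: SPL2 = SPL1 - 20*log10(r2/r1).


r2/r1 = 29.7/4.3 = 6.90698
Correction = 20*log10(6.90698) = 16.7858 dB
SPL2 = 93.8 - 16.7858 = 77.014 dB


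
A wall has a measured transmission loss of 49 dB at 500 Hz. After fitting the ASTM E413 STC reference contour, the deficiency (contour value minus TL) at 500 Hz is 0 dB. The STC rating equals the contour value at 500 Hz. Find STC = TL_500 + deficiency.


By ASTM E413, STC = value of the fitted reference contour at 500 Hz.
Contour value at 500 Hz = TL_500 + deficiency = 49 + 0 = 49
STC = 49


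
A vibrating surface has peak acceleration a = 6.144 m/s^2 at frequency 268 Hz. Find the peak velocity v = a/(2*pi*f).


omega = 2*pi*f = 2*pi*268 = 1683.89 rad/s
v = a / omega = 6.144 / 1683.89 = 0.0036487 m/s


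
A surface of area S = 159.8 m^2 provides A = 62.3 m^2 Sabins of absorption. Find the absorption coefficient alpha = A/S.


Absorption coefficient = absorbed power / incident power
alpha = A / S = 62.3 / 159.8 = 0.38986


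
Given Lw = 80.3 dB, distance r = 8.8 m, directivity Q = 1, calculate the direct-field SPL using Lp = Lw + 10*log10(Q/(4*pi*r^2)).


4*pi*r^2 = 4*pi*8.8^2 = 973.14 m^2
Q / (4*pi*r^2) = 1 / 973.14 = 0.0010276
Lp = 80.3 + 10*log10(0.0010276) = 50.418 dB


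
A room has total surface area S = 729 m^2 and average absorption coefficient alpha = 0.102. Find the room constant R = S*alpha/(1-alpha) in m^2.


R = 729 * 0.102 / (1 - 0.102) = 82.804 m^2


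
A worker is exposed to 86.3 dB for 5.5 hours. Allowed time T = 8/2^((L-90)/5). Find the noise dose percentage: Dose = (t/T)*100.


T_allowed = 8 / 2^((86.3 - 90)/5) = 13.3614 hr
Dose = 5.5 / 13.3614 * 100 = 41.163 %


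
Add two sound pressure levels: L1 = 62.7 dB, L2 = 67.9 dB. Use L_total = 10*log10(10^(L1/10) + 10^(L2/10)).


10^(62.7/10) = 1.86209e+06
10^(67.9/10) = 6.16595e+06
Sum = 1.86209e+06 + 6.16595e+06 = 8.02804e+06
L_total = 10*log10(8.02804e+06) = 69.046 dB


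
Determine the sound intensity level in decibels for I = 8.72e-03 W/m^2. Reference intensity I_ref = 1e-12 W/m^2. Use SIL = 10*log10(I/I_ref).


I / I_ref = 8.72e-03 / 1e-12 = 8.72e+09
SIL = 10 * log10(8.72e+09) = 99.405 dB


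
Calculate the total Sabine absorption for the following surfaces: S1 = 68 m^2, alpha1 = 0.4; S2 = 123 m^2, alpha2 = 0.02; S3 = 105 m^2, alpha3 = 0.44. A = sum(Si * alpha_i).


68 * 0.4 = 27.2
123 * 0.02 = 2.46
105 * 0.44 = 46.2
A_total = 27.2 + 2.46 + 46.2 = 75.86 m^2


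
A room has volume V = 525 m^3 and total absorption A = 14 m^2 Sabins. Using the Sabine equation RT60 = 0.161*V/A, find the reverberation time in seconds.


RT60 = 0.161 * 525 / 14 = 6.0375 s


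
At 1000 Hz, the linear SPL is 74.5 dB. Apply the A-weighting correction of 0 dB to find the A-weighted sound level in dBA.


A-weighting table: 1000 Hz -> 0 dB correction
SPL_A = SPL + correction = 74.5 + (0) = 74.5 dBA


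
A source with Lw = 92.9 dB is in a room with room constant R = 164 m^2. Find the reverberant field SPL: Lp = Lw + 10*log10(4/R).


4/R = 4/164 = 0.0243902
Lp = 92.9 + 10*log10(0.0243902) = 76.772 dB


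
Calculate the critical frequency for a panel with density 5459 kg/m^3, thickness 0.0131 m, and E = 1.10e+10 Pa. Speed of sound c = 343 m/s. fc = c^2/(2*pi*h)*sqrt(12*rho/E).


12*rho/E = 12*5459/1.10e+10 = 5.95527e-06
sqrt(12*rho/E) = sqrt(5.95527e-06) = 0.00244034
c^2/(2*pi*h) = 343^2/(2*pi*0.0131) = 1.42935e+06
fc = 1.42935e+06 * 0.00244034 = 3488.1 Hz


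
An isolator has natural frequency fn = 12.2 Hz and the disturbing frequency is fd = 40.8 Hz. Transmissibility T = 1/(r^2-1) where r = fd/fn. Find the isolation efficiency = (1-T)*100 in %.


r = 40.8 / 12.2 = 3.34426
r^2 - 1 = 3.34426^2 - 1 = 10.1841
T = 1/10.1841 = 0.0981923
Efficiency = (1 - 0.0981923)*100 = 90.181 %


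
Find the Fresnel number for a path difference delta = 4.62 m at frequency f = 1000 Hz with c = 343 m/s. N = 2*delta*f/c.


N = 2*delta*f/c = 2*delta/lambda, where lambda = c/f
lambda = 343 / 1000 = 0.343 m
N = 2 * 4.62 / 0.343 = 26.939


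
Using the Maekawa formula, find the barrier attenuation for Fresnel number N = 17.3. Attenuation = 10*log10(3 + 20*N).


3 + 20*N = 3 + 20*17.3 = 349
Att = 10*log10(349) = 25.428 dB


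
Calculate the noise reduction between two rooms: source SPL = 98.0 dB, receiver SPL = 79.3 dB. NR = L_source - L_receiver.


NR = L_source - L_receiver (difference between source and receiving room levels)
NR = 98.0 - 79.3 = 18.7 dB


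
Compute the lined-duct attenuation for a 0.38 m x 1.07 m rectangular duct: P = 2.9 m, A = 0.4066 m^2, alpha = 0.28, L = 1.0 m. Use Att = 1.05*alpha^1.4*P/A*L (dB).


alpha^1.4 = 0.28^1.4 = 0.168276
Attenuation rate = 1.05 * alpha^1.4 * P / A
= 1.05 * 0.168276 * 2.9 / 0.4066 = 1.26021 dB/m
Total Att = 1.26021 * 1.0 = 1.2602 dB


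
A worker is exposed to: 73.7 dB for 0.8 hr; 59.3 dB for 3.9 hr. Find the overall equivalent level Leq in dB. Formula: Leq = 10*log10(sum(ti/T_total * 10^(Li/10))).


T_total = 0.8 + 3.9 = 4.7 hr
(0.8/4.7) * 10^(73.7/10) = 3.99018e+06
(3.9/4.7) * 10^(59.3/10) = 706263
Sum = 3.99018e+06 + 706263 = 4.69644e+06
Leq = 10*log10(4.69644e+06) = 66.718 dB


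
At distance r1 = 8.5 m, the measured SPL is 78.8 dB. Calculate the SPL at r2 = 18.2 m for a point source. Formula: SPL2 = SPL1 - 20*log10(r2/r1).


r2/r1 = 18.2/8.5 = 2.14118
Correction = 20*log10(2.14118) = 6.61306 dB
SPL2 = 78.8 - 6.61306 = 72.187 dB


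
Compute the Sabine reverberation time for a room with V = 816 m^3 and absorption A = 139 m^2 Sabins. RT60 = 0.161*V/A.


RT60 = 0.161 * 816 / 139 = 0.94515 s


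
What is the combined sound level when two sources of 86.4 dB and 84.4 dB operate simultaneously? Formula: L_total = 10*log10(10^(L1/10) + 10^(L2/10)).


10^(86.4/10) = 4.36516e+08
10^(84.4/10) = 2.75423e+08
Sum = 4.36516e+08 + 2.75423e+08 = 7.11939e+08
L_total = 10*log10(7.11939e+08) = 88.524 dB


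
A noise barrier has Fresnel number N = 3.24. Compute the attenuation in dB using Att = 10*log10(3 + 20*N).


3 + 20*N = 3 + 20*3.24 = 67.8
Att = 10*log10(67.8) = 18.312 dB


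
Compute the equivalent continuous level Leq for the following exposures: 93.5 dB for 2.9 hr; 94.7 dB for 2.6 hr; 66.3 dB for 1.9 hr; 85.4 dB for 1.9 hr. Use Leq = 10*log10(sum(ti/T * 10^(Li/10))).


T_total = 2.9 + 2.6 + 1.9 + 1.9 = 9.3 hr
(2.9/9.3) * 10^(93.5/10) = 6.98096e+08
(2.6/9.3) * 10^(94.7/10) = 8.25069e+08
(1.9/9.3) * 10^(66.3/10) = 871507
(1.9/9.3) * 10^(85.4/10) = 7.08387e+07
Sum = 6.98096e+08 + 8.25069e+08 + 871507 + 7.08387e+07 = 1.59488e+09
Leq = 10*log10(1.59488e+09) = 92.027 dB


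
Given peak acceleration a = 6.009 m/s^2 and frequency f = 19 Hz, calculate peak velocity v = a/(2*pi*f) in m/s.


omega = 2*pi*f = 2*pi*19 = 119.381 rad/s
v = a / omega = 6.009 / 119.381 = 0.050335 m/s


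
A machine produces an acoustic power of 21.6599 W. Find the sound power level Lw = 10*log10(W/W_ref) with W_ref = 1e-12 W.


W / W_ref = 21.6599 / 1e-12 = 2.16599e+13
Lw = 10 * log10(2.16599e+13) = 133.36 dB


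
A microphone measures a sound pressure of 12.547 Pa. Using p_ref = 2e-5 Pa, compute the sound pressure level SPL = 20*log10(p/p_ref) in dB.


p / p_ref = 12.547 / 2e-5 = 627350
SPL = 20 * log10(627350) = 115.95 dB


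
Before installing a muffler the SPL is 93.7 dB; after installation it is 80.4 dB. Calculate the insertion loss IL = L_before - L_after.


Insertion loss = SPL without muffler - SPL with muffler
IL = 93.7 - 80.4 = 13.3 dB


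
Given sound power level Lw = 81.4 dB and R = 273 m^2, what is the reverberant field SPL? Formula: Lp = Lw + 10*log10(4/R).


4/R = 4/273 = 0.014652
Lp = 81.4 + 10*log10(0.014652) = 63.059 dB


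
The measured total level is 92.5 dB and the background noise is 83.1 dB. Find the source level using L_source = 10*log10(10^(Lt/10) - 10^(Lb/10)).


10^(92.5/10) = 1.77828e+09
10^(83.1/10) = 2.04174e+08
Difference = 1.77828e+09 - 2.04174e+08 = 1.57411e+09
L_source = 10*log10(1.57411e+09) = 91.97 dB


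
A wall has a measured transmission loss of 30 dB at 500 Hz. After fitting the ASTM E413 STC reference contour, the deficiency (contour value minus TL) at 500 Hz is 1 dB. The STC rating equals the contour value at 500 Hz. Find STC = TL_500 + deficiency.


By ASTM E413, STC = value of the fitted reference contour at 500 Hz.
Contour value at 500 Hz = TL_500 + deficiency = 30 + 1 = 31
STC = 31


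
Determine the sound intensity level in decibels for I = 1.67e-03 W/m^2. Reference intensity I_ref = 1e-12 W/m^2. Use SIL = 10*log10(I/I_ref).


I / I_ref = 1.67e-03 / 1e-12 = 1.67e+09
SIL = 10 * log10(1.67e+09) = 92.227 dB


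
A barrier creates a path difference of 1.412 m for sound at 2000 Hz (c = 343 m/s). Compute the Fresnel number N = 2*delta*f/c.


N = 2*delta*f/c = 2*delta/lambda, where lambda = c/f
lambda = 343 / 2000 = 0.1715 m
N = 2 * 1.412 / 0.1715 = 16.466


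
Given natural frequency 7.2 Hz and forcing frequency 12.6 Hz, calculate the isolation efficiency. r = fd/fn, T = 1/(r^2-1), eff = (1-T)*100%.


r = 12.6 / 7.2 = 1.75
r^2 - 1 = 1.75^2 - 1 = 2.0625
T = 1/2.0625 = 0.484848
Efficiency = (1 - 0.484848)*100 = 51.515 %


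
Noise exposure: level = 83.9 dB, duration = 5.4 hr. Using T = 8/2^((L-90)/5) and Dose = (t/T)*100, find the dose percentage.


T_allowed = 8 / 2^((83.9 - 90)/5) = 18.6357 hr
Dose = 5.4 / 18.6357 * 100 = 28.977 %


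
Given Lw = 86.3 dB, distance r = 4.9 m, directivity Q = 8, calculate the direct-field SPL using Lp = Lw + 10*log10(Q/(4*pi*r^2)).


4*pi*r^2 = 4*pi*4.9^2 = 301.719 m^2
Q / (4*pi*r^2) = 8 / 301.719 = 0.0265147
Lp = 86.3 + 10*log10(0.0265147) = 70.535 dB


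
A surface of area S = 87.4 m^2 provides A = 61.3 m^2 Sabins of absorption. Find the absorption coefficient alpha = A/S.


Absorption coefficient = absorbed power / incident power
alpha = A / S = 61.3 / 87.4 = 0.70137


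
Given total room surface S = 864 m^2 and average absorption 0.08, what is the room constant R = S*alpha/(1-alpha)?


R = 864 * 0.08 / (1 - 0.08) = 75.13 m^2


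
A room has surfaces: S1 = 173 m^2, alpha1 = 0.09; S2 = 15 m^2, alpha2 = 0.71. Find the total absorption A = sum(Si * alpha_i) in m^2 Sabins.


173 * 0.09 = 15.57
15 * 0.71 = 10.65
A_total = 15.57 + 10.65 = 26.22 m^2


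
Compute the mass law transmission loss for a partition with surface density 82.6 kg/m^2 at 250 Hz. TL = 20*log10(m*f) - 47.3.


m * f = 82.6 * 250 = 20650
20*log10(20650) = 86.2984 dB
TL = 86.2984 - 47.3 = 38.998 dB


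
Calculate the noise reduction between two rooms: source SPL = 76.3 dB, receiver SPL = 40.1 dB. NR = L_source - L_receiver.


NR = L_source - L_receiver (difference between source and receiving room levels)
NR = 76.3 - 40.1 = 36.2 dB


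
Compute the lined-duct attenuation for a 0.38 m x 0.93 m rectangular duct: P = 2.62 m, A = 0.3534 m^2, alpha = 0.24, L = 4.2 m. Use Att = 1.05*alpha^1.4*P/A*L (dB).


alpha^1.4 = 0.24^1.4 = 0.135611
Attenuation rate = 1.05 * alpha^1.4 * P / A
= 1.05 * 0.135611 * 2.62 / 0.3534 = 1.05565 dB/m
Total Att = 1.05565 * 4.2 = 4.4337 dB


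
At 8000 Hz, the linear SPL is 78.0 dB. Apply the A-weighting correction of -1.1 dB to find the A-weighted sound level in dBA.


A-weighting table: 8000 Hz -> -1.1 dB correction
SPL_A = SPL + correction = 78.0 + (-1.1) = 76.9 dBA


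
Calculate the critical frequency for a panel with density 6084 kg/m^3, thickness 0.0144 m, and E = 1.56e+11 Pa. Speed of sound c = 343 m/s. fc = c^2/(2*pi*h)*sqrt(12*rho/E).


12*rho/E = 12*6084/1.56e+11 = 4.68e-07
sqrt(12*rho/E) = sqrt(4.68e-07) = 0.000684105
c^2/(2*pi*h) = 343^2/(2*pi*0.0144) = 1.30031e+06
fc = 1.30031e+06 * 0.000684105 = 889.55 Hz


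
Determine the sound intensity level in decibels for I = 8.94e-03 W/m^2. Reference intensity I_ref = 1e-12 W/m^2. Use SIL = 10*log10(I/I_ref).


I / I_ref = 8.94e-03 / 1e-12 = 8.94e+09
SIL = 10 * log10(8.94e+09) = 99.513 dB


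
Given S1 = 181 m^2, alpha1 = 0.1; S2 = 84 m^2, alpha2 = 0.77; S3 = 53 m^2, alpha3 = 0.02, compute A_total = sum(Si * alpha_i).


181 * 0.1 = 18.1
84 * 0.77 = 64.68
53 * 0.02 = 1.06
A_total = 18.1 + 64.68 + 1.06 = 83.84 m^2


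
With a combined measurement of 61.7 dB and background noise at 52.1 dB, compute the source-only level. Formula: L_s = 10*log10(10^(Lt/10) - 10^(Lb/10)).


10^(61.7/10) = 1.47911e+06
10^(52.1/10) = 162181
Difference = 1.47911e+06 - 162181 = 1.31693e+06
L_source = 10*log10(1.31693e+06) = 61.196 dB


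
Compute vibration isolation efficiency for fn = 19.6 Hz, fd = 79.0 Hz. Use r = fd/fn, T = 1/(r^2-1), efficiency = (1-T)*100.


r = 79.0 / 19.6 = 4.03061
r^2 - 1 = 4.03061^2 - 1 = 15.2458
T = 1/15.2458 = 0.0655918
Efficiency = (1 - 0.0655918)*100 = 93.441 %


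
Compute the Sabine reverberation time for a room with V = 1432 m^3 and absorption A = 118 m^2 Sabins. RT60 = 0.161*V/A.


RT60 = 0.161 * 1432 / 118 = 1.9538 s


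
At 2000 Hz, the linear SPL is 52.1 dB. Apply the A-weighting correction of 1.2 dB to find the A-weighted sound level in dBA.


A-weighting table: 2000 Hz -> 1.2 dB correction
SPL_A = SPL + correction = 52.1 + (1.2) = 53.3 dBA


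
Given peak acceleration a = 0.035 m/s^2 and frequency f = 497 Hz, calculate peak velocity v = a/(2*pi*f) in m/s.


omega = 2*pi*f = 2*pi*497 = 3122.74 rad/s
v = a / omega = 0.035 / 3122.74 = 1.1208e-05 m/s


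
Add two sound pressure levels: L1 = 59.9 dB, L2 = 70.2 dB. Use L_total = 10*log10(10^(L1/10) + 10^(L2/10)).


10^(59.9/10) = 977237
10^(70.2/10) = 1.04713e+07
Sum = 977237 + 1.04713e+07 = 1.14485e+07
L_total = 10*log10(1.14485e+07) = 70.587 dB


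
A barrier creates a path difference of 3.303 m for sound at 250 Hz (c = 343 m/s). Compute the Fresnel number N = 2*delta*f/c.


N = 2*delta*f/c = 2*delta/lambda, where lambda = c/f
lambda = 343 / 250 = 1.372 m
N = 2 * 3.303 / 1.372 = 4.8149


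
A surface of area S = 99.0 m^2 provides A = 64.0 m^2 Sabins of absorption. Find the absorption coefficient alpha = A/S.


Absorption coefficient = absorbed power / incident power
alpha = A / S = 64.0 / 99.0 = 0.64646


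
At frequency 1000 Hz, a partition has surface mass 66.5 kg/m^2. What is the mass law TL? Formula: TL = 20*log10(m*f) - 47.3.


m * f = 66.5 * 1000 = 66500
20*log10(66500) = 96.4564 dB
TL = 96.4564 - 47.3 = 49.156 dB


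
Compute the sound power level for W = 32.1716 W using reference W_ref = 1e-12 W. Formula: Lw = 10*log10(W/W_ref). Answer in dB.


W / W_ref = 32.1716 / 1e-12 = 3.21716e+13
Lw = 10 * log10(3.21716e+13) = 135.07 dB


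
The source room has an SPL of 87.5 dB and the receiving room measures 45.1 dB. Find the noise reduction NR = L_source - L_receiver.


NR = L_source - L_receiver (difference between source and receiving room levels)
NR = 87.5 - 45.1 = 42.4 dB


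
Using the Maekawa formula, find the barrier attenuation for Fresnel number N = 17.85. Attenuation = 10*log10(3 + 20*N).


3 + 20*N = 3 + 20*17.85 = 360
Att = 10*log10(360) = 25.563 dB


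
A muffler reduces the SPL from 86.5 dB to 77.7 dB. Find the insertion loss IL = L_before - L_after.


Insertion loss = SPL without muffler - SPL with muffler
IL = 86.5 - 77.7 = 8.8 dB


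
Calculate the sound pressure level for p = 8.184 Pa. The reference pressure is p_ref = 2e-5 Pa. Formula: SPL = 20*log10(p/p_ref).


p / p_ref = 8.184 / 2e-5 = 409200
SPL = 20 * log10(409200) = 112.24 dB


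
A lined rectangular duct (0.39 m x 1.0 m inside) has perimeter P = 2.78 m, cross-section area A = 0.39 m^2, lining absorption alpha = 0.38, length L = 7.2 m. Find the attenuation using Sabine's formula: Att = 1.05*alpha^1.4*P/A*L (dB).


alpha^1.4 = 0.38^1.4 = 0.258046
Attenuation rate = 1.05 * alpha^1.4 * P / A
= 1.05 * 0.258046 * 2.78 / 0.39 = 1.93138 dB/m
Total Att = 1.93138 * 7.2 = 13.906 dB


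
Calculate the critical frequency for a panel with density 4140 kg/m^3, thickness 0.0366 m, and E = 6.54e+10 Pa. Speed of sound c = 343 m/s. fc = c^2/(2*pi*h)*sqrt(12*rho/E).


12*rho/E = 12*4140/6.54e+10 = 7.59633e-07
sqrt(12*rho/E) = sqrt(7.59633e-07) = 0.000871569
c^2/(2*pi*h) = 343^2/(2*pi*0.0366) = 511596
fc = 511596 * 0.000871569 = 445.89 Hz


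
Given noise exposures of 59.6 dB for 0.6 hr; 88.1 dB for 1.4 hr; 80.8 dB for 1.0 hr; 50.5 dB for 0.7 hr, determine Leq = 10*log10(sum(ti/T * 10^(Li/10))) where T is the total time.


T_total = 0.6 + 1.4 + 1.0 + 0.7 = 3.7 hr
(0.6/3.7) * 10^(59.6/10) = 147894
(1.4/3.7) * 10^(88.1/10) = 2.44302e+08
(1.0/3.7) * 10^(80.8/10) = 3.24936e+07
(0.7/3.7) * 10^(50.5/10) = 21227.4
Sum = 147894 + 2.44302e+08 + 3.24936e+07 + 21227.4 = 2.76965e+08
Leq = 10*log10(2.76965e+08) = 84.424 dB


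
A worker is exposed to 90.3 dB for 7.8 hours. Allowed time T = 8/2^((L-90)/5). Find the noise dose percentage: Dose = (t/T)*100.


T_allowed = 8 / 2^((90.3 - 90)/5) = 7.67411 hr
Dose = 7.8 / 7.67411 * 100 = 101.64 %


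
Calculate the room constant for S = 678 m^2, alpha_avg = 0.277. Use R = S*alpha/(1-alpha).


R = 678 * 0.277 / (1 - 0.277) = 259.76 m^2


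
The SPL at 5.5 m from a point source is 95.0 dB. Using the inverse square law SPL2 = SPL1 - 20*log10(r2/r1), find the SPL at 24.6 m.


r2/r1 = 24.6/5.5 = 4.47273
Correction = 20*log10(4.47273) = 13.0115 dB
SPL2 = 95.0 - 13.0115 = 81.989 dB
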